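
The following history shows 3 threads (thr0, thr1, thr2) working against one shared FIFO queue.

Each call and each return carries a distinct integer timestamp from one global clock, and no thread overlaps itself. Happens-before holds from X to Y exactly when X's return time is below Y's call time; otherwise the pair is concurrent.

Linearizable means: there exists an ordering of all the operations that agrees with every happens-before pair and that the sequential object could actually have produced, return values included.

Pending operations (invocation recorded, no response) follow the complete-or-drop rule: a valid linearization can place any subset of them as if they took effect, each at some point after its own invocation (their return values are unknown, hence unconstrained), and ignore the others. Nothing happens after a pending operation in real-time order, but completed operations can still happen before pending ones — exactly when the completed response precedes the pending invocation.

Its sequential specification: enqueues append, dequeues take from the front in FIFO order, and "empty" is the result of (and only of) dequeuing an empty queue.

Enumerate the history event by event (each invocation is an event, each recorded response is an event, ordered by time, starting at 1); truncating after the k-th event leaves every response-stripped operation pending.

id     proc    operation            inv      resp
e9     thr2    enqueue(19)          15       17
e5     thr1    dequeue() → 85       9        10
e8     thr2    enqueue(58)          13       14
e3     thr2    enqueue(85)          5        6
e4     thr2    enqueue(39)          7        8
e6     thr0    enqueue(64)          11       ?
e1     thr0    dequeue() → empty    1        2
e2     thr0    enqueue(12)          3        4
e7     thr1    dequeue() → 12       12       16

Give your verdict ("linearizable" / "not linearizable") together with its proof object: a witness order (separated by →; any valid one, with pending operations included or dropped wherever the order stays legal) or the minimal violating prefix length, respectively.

cut after 9 events: linearizable; cut after 10 events (e5 responds, time 10): not linearizable
exactly one order of the 5 completed ops respects real time; the FIFO queue replay fails
for example e1, e2, e3, e4, e5 fails at step 5: e5 dequeue() → 85 is not legal there

not linearizable — minimal violating prefix: 10 events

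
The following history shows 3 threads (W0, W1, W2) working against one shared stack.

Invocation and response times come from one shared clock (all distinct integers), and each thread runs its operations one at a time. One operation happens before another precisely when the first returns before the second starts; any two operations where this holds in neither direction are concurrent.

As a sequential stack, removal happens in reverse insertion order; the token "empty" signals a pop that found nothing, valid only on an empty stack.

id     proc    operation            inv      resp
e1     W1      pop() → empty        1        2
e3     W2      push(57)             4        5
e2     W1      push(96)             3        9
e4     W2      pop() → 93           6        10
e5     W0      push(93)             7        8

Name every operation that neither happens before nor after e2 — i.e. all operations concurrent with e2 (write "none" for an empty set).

e2 spans [3,9]; an op avoiding the whole window 3..9 is ordered, any other is concurrent
e1 [1,2]: before
e3 [4,5]: concurrent
e4 [6,10]: concurrent
e5 [7,8]: concurrent

e3, e4, e5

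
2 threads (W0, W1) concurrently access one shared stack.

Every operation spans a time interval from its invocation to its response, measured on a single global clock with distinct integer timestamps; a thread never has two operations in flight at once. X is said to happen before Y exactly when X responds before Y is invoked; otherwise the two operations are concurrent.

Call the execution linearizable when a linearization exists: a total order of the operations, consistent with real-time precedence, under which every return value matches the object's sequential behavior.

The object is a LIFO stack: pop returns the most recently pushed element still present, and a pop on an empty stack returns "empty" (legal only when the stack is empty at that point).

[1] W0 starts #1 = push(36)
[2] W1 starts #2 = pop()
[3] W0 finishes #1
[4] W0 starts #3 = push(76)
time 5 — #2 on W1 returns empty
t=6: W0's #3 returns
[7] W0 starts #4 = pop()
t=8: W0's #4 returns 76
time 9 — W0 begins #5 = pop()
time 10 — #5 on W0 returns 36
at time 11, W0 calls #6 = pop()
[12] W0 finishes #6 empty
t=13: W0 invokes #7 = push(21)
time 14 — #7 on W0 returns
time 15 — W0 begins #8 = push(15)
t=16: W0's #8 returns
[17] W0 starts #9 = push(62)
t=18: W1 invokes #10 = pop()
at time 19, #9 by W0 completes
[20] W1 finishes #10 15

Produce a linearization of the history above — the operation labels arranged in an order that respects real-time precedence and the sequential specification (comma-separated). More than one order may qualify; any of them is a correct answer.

after step 1 (#2 pop() → empty): stack <>
after step 2 (#1 push(36)): stack <36>
after step 3 (#3 push(76)): stack <36,76>
after step 4 (#4 pop() → 76): stack <36>
after step 5 (#5 pop() → 36): stack <>
after step 6 (#6 pop() → empty): stack <>
after step 7 (#7 push(21)): stack <21>
after step 8 (#8 push(15)): stack <21,15>
after step 9 (#10 pop() → 15): stack <21>
after step 10 (#9 push(62)): stack <21,62>

#2, #1, #3, #4, #5, #6, #7, #8, #10, #9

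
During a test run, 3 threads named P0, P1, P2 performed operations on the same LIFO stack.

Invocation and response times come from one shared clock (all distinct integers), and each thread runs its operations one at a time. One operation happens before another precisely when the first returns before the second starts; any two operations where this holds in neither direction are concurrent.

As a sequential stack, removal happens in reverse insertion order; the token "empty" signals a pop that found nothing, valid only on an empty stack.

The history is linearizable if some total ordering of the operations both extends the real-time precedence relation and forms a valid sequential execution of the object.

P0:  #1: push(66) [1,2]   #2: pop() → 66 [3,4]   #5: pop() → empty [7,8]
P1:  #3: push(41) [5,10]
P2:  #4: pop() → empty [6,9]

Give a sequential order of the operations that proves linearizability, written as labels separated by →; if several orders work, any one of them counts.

#1 → #2 → #4 → #5 → #3

1. #1 push(66), leaving stack <66>
2. #2 pop() → 66, leaving stack <>
3. #4 pop() → empty, leaving stack <>
4. #5 pop() → empty, leaving stack <>
5. #3 push(41), leaving stack <41>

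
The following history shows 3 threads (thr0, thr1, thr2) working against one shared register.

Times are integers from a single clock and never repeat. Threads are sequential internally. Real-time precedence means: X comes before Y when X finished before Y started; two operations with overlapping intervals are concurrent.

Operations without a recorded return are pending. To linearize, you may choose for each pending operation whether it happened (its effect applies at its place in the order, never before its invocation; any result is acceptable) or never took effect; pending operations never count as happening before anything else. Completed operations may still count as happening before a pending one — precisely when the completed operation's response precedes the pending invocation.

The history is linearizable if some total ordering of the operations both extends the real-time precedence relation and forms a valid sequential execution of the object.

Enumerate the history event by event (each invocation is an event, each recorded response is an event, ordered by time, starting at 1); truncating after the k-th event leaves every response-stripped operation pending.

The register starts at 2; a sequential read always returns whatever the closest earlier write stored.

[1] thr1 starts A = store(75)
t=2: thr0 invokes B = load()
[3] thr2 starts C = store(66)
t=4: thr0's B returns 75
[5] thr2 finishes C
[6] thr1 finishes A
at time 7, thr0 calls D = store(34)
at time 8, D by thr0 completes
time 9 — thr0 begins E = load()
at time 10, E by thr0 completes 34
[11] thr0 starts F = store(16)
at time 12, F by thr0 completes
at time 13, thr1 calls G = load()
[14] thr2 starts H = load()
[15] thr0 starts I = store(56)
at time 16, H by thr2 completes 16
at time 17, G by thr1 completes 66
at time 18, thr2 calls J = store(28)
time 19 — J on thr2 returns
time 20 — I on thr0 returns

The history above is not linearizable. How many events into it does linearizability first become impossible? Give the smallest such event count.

17

events 1..16 are linearizable, e.g. via A, B, C, D, E, F, G, H:
1. A store(75), leaving value 75
2. B load() → 75, leaving value 75
3. C store(66), leaving value 66
4. D store(34), leaving value 34
5. E load() → 34, leaving value 34
6. F store(16), leaving value 16
7. G load() (pending, included), leaving value 16
8. H load() → 16, leaving value 16
at event 17 (G's time-17 response) nothing linearizes any more
include/drop combinations of the 1 pending operation (I) were all tried; none helps
e.g. A, B, C, D, E, F, G, H (pending dropped): illegal at step 7, since G load() → 66 cannot apply there
e.g. A, B, C, D, E, F, H, G (pending dropped): illegal at step 8, since G load() → 66 cannot apply there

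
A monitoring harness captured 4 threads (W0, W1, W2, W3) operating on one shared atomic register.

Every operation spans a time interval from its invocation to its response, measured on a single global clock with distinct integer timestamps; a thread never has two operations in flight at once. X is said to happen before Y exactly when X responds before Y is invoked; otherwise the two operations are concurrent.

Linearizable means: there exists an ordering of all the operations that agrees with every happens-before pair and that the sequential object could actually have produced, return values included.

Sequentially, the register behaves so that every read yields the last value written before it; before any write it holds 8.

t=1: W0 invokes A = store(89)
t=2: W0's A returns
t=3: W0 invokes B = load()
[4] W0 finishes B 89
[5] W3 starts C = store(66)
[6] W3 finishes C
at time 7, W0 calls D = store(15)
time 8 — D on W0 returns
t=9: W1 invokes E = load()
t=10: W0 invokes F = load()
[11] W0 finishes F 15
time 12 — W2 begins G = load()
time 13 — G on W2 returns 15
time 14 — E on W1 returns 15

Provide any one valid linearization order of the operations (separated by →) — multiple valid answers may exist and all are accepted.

step 1: A store(89) — value 89
step 2: B load() → 89 — value 89
step 3: C store(66) — value 66
step 4: D store(15) — value 15
step 5: E load() → 15 — value 15
step 6: F load() → 15 — value 15
step 7: G load() → 15 — value 15

A → B → C → D → E → F → G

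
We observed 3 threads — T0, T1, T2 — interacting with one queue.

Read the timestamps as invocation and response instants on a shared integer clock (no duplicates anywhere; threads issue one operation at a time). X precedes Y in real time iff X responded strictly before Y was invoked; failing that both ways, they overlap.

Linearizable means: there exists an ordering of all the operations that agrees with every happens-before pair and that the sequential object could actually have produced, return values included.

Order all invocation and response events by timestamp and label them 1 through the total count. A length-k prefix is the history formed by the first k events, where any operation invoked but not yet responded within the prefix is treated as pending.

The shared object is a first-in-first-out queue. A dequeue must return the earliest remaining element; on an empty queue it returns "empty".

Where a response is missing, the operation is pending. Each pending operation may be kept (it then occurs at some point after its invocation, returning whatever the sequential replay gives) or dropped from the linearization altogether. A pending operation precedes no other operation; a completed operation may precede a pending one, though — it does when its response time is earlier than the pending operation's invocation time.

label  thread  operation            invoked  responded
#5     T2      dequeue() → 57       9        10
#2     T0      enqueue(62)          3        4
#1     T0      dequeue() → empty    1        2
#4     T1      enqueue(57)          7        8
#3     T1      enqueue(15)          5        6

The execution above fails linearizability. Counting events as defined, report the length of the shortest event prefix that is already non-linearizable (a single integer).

a valid linearization of events 1..9 exists, for instance #1, #2, #3, #4:
1. #1 dequeue() → empty, leaving queue <>
2. #2 enqueue(62), leaving queue <62>
3. #3 enqueue(15), leaving queue <62,15>
4. #4 enqueue(57), leaving queue <62,15,57>
at event 10 (#5's time-10 response) nothing linearizes any more
for example #1, #2, #3, #4, #5 fails at step 5: #5 dequeue() → 57 is not legal there

10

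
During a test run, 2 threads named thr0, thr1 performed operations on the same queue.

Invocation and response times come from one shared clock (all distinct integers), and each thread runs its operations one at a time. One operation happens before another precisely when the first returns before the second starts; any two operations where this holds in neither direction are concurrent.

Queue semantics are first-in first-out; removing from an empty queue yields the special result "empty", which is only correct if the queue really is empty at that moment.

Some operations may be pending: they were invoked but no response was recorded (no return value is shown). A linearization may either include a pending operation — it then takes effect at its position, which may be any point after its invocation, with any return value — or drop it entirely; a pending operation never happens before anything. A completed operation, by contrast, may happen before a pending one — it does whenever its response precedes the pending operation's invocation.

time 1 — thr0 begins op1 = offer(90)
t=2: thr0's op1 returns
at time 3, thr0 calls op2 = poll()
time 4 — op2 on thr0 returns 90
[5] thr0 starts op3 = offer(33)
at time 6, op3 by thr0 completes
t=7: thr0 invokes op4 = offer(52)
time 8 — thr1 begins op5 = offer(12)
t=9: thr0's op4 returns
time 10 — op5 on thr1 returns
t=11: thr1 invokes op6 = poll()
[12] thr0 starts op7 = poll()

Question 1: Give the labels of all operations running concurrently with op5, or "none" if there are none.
overlap test against op5 [8,10]: concurrent iff the interval meets 8..10
op1 [1,2]: before
op2 [3,4]: before
op3 [5,6]: before
op4 [7,9]: concurrent
op6 [11,…): after
op7 [12,…): after

op4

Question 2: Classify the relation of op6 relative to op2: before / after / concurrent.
op6 spans [11,…), op2 spans [3,4]
resp(op2)=4 < inv(op6)=11

after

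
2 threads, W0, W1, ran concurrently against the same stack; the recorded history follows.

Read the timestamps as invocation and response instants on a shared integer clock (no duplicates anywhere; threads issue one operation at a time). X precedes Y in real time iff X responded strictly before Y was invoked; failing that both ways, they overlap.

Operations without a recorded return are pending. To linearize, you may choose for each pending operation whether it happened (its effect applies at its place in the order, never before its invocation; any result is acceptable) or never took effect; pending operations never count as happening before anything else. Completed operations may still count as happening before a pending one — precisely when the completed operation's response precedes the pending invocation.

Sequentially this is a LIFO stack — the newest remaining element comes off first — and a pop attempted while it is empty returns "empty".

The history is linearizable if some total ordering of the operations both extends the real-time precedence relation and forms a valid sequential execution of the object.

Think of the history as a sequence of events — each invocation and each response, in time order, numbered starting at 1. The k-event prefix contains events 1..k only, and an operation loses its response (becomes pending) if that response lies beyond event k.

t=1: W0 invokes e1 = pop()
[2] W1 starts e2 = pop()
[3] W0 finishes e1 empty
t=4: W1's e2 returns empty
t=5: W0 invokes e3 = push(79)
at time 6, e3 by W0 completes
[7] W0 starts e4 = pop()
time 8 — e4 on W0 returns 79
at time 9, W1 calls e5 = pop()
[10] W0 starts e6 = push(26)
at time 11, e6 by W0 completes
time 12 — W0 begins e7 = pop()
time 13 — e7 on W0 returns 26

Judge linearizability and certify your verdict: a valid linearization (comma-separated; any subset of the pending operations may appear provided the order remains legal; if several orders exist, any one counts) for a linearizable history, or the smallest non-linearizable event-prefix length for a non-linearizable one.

after step 1 (e1 pop() → empty): stack <>
after step 2 (e2 pop() → empty): stack <>
after step 3 (e3 push(79)): stack <79>
after step 4 (e4 pop() → 79): stack <>
after step 5 (e5 pop() (pending, included)): stack <>
after step 6 (e6 push(26)): stack <26>
after step 7 (e7 pop() → 26): stack <>

linearizable — witness: e1, e2, e3, e4, e5, e6, e7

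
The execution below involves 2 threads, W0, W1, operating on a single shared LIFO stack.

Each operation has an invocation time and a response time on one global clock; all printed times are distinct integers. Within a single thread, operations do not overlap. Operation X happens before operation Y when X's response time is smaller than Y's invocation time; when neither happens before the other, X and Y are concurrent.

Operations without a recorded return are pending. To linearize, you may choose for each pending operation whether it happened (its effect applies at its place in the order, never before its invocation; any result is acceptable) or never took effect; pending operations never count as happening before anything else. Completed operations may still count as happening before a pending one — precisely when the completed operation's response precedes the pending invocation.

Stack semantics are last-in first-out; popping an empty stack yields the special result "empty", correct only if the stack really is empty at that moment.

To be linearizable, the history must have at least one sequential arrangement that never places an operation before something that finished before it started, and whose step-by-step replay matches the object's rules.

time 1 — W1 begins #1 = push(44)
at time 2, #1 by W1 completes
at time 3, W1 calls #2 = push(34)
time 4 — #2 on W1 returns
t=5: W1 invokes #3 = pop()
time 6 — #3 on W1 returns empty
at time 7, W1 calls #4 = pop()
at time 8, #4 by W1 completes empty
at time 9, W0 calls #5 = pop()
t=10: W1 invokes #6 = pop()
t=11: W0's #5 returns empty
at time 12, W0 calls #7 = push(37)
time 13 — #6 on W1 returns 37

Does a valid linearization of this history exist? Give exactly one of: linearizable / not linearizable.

not linearizable

through event 5 a valid linearization exists; event 6 (#3 responding at time 6) ends that
a single order respects real time; the 3 completed LIFO stack operations fail replay along it
one such order, #1, #2, #3, breaks at step 3 where #3 pop() → empty is illegal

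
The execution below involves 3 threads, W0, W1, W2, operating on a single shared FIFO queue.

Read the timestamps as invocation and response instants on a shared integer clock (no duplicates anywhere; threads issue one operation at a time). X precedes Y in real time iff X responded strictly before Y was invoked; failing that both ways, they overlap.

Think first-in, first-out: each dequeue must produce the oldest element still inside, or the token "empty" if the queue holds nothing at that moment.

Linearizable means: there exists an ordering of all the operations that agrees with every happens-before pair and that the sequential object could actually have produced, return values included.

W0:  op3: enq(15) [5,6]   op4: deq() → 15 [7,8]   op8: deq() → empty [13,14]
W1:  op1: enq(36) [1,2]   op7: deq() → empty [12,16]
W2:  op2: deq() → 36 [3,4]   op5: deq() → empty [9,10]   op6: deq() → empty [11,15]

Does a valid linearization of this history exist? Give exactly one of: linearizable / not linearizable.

a witness: op1, op2, op3, op4, op5, op6, op7, op8
step 1: op1 enq(36) — queue <36>
step 2: op2 deq() → 36 — queue <>
step 3: op3 enq(15) — queue <15>
step 4: op4 deq() → 15 — queue <>
step 5: op5 deq() → empty — queue <>
step 6: op6 deq() → empty — queue <>
step 7: op7 deq() → empty — queue <>
step 8: op8 deq() → empty — queue <>

linearizable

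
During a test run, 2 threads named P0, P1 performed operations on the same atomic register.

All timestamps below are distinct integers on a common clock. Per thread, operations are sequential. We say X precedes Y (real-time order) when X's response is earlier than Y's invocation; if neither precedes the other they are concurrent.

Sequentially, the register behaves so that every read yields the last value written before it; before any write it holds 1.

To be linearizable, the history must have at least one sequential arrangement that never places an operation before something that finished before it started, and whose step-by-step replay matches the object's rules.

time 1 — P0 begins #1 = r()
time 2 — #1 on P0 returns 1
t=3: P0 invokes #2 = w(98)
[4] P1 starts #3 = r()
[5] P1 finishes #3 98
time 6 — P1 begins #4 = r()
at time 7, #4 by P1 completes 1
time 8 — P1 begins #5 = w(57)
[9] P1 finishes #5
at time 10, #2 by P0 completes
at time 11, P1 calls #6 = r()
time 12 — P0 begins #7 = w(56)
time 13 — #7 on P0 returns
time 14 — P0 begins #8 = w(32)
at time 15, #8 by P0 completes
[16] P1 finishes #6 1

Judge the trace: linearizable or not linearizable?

events 1..6 are fine; event 7 — the response of #4 at time 7 — makes the prefix non-linearizable
the completed operations (3 total) allow one real-time order; the atomic register replay rejects it
every completion of the 1 pending operation (#2) was checked; none linearizes
sample order #1, #3, #4 (pending dropped) stalls at step 2 — #3 r() → 98 has no legal effect

not linearizable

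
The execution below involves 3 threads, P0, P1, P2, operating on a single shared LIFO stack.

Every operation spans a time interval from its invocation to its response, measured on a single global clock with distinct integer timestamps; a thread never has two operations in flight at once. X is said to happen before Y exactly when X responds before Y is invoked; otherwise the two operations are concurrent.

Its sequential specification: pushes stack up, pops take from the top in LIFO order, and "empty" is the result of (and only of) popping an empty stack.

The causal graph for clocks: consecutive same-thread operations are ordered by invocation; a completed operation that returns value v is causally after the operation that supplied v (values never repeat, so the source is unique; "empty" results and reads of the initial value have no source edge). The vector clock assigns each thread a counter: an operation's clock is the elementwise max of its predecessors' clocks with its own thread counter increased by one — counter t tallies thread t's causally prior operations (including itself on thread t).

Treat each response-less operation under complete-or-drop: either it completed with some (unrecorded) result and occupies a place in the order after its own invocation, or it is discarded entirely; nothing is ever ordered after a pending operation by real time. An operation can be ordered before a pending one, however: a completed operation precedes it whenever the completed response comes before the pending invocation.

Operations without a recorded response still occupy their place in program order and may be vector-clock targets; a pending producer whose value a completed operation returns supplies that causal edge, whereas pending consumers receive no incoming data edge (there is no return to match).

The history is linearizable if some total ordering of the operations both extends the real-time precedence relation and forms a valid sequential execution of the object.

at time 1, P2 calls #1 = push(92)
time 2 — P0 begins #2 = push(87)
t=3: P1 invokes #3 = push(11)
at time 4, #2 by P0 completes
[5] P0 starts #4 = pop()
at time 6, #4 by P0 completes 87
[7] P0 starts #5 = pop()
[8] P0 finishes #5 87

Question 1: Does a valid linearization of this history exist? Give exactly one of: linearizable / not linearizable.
prefix check: 1..7 passes, 1..8 fails once #5's time-8 response joins
one real-time candidate order over the 3 completed operations — the LIFO stack replay rejects it
no escape via the 2 pending operations (#1, #3): every completion choice fails
sample order #2, #4, #5 (pending dropped) stalls at step 3 — #5 pop() → 87 has no legal effect

not linearizable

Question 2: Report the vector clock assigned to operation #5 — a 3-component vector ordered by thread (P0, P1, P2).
root op #1, invoked 1: fresh clock plus P2's own tick → (0, 0, 1)
root op #3, invoked 3: fresh clock plus P1's own tick → (0, 1, 0)
root op #2, invoked 2: fresh clock plus P0's own tick → (1, 0, 0)
invoked at 5, #4 merges VC(#2)=(1, 0, 0) and bumps P0's slot → (2, 0, 0)
invoked at 7, #5 merges VC(#2)=(1, 0, 0), VC(#4)=(2, 0, 0) and bumps P0's slot → (3, 0, 0)
target: VC(#5) = (3, 0, 0)

(3, 0, 0)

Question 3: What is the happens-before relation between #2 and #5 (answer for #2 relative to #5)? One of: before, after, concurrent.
#2 spans [2,4], #5 spans [7,8]
resp(#2)=4 < inv(#5)=7

before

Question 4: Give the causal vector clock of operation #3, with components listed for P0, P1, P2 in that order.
no predecessors for #1 (invoked 1): P2 increments from zero → (0, 0, 1)
no predecessors for #3 (invoked 3): P1 increments from zero → (0, 1, 0)
no predecessors for #2 (invoked 2): P0 increments from zero → (1, 0, 0)
from VC(#2)=(1, 0, 0), #4 (invoked 5) maxes components and bumps P0 → (2, 0, 0)
from VC(#2)=(1, 0, 0), VC(#4)=(2, 0, 0), #5 (invoked 7) maxes components and bumps P0 → (3, 0, 0)
target: VC(#3) = (0, 1, 0)

(0, 1, 0)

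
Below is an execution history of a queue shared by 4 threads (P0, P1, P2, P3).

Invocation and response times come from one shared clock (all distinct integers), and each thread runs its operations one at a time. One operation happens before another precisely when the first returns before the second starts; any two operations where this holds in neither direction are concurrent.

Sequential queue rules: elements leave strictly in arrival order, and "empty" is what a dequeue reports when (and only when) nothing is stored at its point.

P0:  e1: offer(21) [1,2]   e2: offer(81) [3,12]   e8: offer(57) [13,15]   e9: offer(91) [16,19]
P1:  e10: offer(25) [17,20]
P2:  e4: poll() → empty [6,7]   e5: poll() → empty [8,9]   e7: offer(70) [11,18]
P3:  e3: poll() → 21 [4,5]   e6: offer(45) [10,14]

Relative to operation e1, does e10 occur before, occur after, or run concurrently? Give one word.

e10 spans [17,20], e1 spans [1,2]
resp(e1)=2 < inv(e10)=17

after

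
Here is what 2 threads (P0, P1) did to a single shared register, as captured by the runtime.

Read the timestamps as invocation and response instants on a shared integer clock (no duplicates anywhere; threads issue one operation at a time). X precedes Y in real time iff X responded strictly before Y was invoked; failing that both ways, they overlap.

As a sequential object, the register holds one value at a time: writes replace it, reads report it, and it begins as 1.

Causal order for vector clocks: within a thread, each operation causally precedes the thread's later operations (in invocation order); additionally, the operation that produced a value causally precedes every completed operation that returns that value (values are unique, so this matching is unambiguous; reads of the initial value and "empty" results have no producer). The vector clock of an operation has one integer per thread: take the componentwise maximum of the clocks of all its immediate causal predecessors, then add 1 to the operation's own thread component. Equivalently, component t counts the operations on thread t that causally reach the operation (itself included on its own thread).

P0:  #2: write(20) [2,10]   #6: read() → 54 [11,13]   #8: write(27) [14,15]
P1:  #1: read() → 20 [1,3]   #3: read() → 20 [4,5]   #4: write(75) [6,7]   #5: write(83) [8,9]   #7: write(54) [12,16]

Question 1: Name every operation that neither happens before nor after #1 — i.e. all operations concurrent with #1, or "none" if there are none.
Answer: #2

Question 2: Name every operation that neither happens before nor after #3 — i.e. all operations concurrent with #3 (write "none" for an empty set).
Answer: #2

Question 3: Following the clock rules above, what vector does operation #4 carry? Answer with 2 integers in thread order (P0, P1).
Answer: (1, 3)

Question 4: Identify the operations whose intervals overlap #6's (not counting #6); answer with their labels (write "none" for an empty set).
Answer: #7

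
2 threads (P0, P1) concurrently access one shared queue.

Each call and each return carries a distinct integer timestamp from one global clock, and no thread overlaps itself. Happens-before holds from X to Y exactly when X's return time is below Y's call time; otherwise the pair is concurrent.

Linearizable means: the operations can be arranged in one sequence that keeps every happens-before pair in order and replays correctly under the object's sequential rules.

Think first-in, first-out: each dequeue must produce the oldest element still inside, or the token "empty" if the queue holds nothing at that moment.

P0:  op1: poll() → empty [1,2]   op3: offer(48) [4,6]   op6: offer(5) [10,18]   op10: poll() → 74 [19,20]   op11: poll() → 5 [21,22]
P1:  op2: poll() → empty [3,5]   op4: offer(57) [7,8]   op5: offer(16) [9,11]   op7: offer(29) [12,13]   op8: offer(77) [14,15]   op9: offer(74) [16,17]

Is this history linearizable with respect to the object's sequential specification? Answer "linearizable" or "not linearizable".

not linearizable

through event 19 a valid linearization exists; event 20 (op10 responding at time 20) ends that
all 10 real-time-respecting orders fail — 10 completed queue operations, no legal replay
take op1, op2, op3, op4, op5, op6, op7, op8, op9, op10: step 10 already fails, because op10 poll() → 74 cannot occur there
take op1, op2, op3, op4, op5, op7, op6, op8, op9, op10: step 10 already fails, because op10 poll() → 74 cannot occur there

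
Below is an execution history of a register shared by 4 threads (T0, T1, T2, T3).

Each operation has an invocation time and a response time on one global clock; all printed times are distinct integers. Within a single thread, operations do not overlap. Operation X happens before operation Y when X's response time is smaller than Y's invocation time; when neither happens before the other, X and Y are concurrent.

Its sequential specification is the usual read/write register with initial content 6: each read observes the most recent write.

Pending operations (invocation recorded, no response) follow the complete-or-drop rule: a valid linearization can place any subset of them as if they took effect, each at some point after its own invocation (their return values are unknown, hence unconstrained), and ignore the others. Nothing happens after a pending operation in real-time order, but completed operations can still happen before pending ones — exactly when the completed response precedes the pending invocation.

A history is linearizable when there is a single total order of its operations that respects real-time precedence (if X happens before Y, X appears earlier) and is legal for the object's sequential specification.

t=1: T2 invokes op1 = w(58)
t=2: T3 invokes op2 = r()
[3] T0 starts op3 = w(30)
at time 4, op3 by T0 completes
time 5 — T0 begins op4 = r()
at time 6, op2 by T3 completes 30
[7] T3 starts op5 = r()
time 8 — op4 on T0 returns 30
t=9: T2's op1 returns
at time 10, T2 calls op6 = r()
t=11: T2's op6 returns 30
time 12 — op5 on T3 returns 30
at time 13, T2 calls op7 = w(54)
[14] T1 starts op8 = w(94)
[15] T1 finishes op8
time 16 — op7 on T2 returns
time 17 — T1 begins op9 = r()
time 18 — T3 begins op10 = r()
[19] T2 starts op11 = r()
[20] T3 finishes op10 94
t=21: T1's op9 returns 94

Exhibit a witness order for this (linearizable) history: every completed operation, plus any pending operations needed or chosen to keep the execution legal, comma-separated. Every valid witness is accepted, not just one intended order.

after step 1 (op1 w(58)): value 58
after step 2 (op3 w(30)): value 30
after step 3 (op2 r() → 30): value 30
after step 4 (op4 r() → 30): value 30
after step 5 (op5 r() → 30): value 30
after step 6 (op6 r() → 30): value 30
after step 7 (op7 w(54)): value 54
after step 8 (op8 w(94)): value 94
after step 9 (op9 r() → 94): value 94
after step 10 (op10 r() → 94): value 94

op1, op3, op2, op4, op5, op6, op7, op8, op9, op10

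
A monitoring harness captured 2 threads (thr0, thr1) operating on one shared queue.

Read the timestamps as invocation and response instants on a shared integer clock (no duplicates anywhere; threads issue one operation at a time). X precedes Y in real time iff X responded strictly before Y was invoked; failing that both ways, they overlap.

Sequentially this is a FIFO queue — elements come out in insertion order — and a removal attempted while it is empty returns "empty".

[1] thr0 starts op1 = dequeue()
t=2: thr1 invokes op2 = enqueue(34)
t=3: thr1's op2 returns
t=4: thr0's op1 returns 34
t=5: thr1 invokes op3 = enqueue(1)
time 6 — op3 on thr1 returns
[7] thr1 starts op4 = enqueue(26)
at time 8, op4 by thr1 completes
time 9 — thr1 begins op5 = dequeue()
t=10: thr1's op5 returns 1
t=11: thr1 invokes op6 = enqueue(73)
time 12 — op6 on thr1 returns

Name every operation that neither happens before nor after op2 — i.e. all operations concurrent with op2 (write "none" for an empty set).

op2 spans [2,3]: anything still running between times 2 and 3 counts as concurrent
op1 [1,4]: concurrent
op3 [5,6]: after
op4 [7,8]: after
op5 [9,10]: after
op6 [11,12]: after

op1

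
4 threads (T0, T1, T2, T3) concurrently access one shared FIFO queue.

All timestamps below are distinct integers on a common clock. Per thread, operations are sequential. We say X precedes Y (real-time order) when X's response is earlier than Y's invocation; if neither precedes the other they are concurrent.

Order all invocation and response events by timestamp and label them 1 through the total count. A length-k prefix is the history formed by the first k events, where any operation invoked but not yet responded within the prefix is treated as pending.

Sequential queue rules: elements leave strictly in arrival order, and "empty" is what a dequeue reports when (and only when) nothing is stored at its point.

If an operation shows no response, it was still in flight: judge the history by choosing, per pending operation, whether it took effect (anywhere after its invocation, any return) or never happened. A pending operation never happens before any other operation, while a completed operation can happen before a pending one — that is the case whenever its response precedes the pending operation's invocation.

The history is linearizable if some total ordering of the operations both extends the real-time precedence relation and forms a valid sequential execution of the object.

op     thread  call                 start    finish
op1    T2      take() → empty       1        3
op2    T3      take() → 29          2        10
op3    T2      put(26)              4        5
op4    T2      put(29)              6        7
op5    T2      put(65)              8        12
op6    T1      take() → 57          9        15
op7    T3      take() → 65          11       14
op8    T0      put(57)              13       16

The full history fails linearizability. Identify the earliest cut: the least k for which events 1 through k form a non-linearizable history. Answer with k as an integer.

15

one valid order for events 1..14 is op1, op3, op4, op5, op6, op2, op7:
1. op1 take() → empty, leaving queue <>
2. op3 put(26), leaving queue <26>
3. op4 put(29), leaving queue <26,29>
4. op5 put(65), leaving queue <26,29,65>
5. op6 take() (pending, included), leaving queue <29,65>
6. op2 take() → 29, leaving queue <65>
7. op7 take() → 65, leaving queue <>
with event 15 included (op6 responding at time 15), all real-time-consistent orders fail
every completion of the 1 pending operation (op8) was checked; none linearizes
take op1, op2, op3, op4, op5, op6, op7 (pending dropped): step 2 already fails, because op2 take() → 29 cannot occur there
take op1, op2, op3, op4, op5, op7, op6 (pending dropped): step 2 already fails, because op2 take() → 29 cannot occur there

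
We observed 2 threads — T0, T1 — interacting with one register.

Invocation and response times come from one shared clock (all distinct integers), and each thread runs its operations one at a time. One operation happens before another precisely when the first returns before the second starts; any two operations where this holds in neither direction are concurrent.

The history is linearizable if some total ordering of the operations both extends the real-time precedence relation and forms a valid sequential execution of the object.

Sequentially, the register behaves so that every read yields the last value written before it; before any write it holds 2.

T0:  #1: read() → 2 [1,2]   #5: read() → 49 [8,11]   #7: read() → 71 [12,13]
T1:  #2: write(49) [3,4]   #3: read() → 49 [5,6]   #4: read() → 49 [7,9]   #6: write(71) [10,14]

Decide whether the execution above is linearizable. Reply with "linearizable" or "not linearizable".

linearizable

witness order: #1, #2, #3, #4, #5, #6, #7
1. #1 read() → 2, leaving value 2
2. #2 write(49), leaving value 49
3. #3 read() → 49, leaving value 49
4. #4 read() → 49, leaving value 49
5. #5 read() → 49, leaving value 49
6. #6 write(71), leaving value 71
7. #7 read() → 71, leaving value 71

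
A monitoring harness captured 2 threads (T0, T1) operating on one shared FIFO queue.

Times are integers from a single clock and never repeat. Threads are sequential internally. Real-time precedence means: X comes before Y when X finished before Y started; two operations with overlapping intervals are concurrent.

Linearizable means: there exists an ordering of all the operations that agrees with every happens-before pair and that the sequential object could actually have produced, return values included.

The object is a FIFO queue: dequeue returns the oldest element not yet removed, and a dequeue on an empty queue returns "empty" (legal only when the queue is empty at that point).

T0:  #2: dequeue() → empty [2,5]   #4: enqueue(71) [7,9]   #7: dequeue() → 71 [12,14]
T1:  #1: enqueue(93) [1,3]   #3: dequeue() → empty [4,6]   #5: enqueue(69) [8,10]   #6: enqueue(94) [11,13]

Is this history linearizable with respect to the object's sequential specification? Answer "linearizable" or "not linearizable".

not linearizable

the violation lands at event 6, #3's response at time 6: events 1..5 linearize, events 1..6 do not
no legal order exists: 3 real-time-consistent candidates over 3 completed FIFO queue operations, all rejected
one such order, #1, #2, #3, breaks at step 2 where #2 dequeue() → empty is illegal
one such order, #1, #3, #2, breaks at step 2 where #3 dequeue() → empty is illegal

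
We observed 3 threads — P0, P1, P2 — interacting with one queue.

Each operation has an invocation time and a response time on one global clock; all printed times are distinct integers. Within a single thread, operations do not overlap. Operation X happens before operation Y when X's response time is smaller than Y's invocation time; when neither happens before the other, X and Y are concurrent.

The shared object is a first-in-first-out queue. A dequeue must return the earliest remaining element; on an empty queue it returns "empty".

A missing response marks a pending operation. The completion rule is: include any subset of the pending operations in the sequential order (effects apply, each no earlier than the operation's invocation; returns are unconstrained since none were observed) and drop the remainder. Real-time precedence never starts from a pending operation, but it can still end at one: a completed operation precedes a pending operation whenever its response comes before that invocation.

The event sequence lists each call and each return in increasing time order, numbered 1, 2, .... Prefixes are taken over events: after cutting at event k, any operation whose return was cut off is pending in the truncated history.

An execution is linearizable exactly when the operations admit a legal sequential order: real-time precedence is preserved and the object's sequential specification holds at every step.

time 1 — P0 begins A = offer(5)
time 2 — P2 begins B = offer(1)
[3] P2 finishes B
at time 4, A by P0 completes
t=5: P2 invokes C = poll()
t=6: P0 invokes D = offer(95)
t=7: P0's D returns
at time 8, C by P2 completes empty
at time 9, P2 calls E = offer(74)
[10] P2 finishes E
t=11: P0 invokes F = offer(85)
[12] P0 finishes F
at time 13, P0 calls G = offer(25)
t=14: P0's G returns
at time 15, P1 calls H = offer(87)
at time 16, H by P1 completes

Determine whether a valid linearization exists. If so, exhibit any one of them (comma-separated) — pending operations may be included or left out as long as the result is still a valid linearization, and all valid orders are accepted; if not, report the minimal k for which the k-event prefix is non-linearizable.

already the first 8 events (up to C's response at time 8) admit no linearization; the first 7 still do
checked exhaustively: 4 real-time-consistent orders of 4 completed operations, zero legal queue replays
sample order A, B, C, D stalls at step 3 — C poll() → empty has no legal effect
sample order A, B, D, C stalls at step 4 — C poll() → empty has no legal effect

not linearizable — minimal violating prefix: 8 events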